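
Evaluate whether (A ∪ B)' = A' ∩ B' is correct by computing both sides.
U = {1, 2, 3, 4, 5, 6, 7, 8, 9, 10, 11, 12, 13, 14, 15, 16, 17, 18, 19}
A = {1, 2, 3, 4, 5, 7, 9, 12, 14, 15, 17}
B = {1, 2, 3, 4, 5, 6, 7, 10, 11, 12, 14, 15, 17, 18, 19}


LHS: A ∪ B = {1, 2, 3, 4, 5, 6, 7, 9, 10, 11, 12, 14, 15, 17, 18, 19}
(A ∪ B)' = U \ (A ∪ B) = {8, 13, 16}
A' = {6, 8, 10, 11, 13, 16, 18, 19}, B' = {8, 9, 13, 16}
Claimed RHS: A' ∩ B' = {8, 13, 16}
Identity is VALID: LHS = RHS = {8, 13, 16} ✓

Identity is valid. (A ∪ B)' = A' ∩ B' = {8, 13, 16}


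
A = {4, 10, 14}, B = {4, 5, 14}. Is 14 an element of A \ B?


A = {4, 10, 14}, B = {4, 5, 14}
A \ B = elements in A but not in B
A \ B = {10}
Checking if 14 ∈ A \ B
14 is not in A \ B → False

14 ∉ A \ B


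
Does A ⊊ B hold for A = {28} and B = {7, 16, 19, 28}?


A ⊂ B requires: A ⊆ B AND A ≠ B.
A ⊆ B? Yes
A = B? No
A ⊂ B: Yes (A is a proper subset of B)

Yes, A ⊂ B


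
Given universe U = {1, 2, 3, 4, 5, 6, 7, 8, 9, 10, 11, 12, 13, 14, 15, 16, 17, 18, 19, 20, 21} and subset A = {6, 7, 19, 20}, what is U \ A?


Aᶜ = U \ A = elements in U but not in A
U = {1, 2, 3, 4, 5, 6, 7, 8, 9, 10, 11, 12, 13, 14, 15, 16, 17, 18, 19, 20, 21}
A = {6, 7, 19, 20}
Aᶜ = {1, 2, 3, 4, 5, 8, 9, 10, 11, 12, 13, 14, 15, 16, 17, 18, 21}

Aᶜ = {1, 2, 3, 4, 5, 8, 9, 10, 11, 12, 13, 14, 15, 16, 17, 18, 21}


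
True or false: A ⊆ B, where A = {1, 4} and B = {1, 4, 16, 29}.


A ⊆ B means every element of A is in B.
All elements of A are in B.
So A ⊆ B.

Yes, A ⊆ B


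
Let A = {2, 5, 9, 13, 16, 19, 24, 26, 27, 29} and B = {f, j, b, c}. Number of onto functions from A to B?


n = |A| = 10, k = |B| = 4. Surjections via inclusion-exclusion:
S(n,k) = Σ(-1)^i × C(k,i) × (k-i)^n, i=0 to k
i=0: (-1)^0×C(4,0)×4^10 = 1048576
i=1: (-1)^1×C(4,1)×3^10 = -236196
i=2: (-1)^2×C(4,2)×2^10 = 6144
i=3: (-1)^3×C(4,3)×1^10 = -4
i=4: (-1)^4×C(4,4)×0^10 = 0
Total = 818520

Number of surjections = 818520


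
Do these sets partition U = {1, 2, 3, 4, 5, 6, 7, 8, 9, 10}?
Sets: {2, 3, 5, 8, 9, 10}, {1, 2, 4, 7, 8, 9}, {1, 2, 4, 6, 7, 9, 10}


A partition requires: (1) non-empty parts, (2) pairwise disjoint, (3) union = U
Parts: {2, 3, 5, 8, 9, 10}, {1, 2, 4, 7, 8, 9}, {1, 2, 4, 6, 7, 9, 10}
Union of parts: {1, 2, 3, 4, 5, 6, 7, 8, 9, 10}
U = {1, 2, 3, 4, 5, 6, 7, 8, 9, 10}
All non-empty? True
Pairwise disjoint? False
Covers U? True

No, not a valid partition


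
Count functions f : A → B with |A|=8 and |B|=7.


Each of |A| = 8 inputs maps to any of |B| = 7 outputs.
# functions = |B|^|A| = 7^8
= 5764801

Number of functions = 5764801


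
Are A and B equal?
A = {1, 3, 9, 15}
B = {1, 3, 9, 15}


Two sets are equal iff they have exactly the same elements.
A = {1, 3, 9, 15}
B = {1, 3, 9, 15}
Same elements → A = B

Yes, A = B


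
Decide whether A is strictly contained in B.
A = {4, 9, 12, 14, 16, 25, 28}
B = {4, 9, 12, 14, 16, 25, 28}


A ⊂ B requires: A ⊆ B AND A ≠ B.
A ⊆ B? Yes
A = B? Yes
A = B, so A is not a PROPER subset.

No, A is not a proper subset of B


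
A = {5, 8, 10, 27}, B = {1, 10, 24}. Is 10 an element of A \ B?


A = {5, 8, 10, 27}, B = {1, 10, 24}
A \ B = elements in A but not in B
A \ B = {5, 8, 27}
Checking if 10 ∈ A \ B
10 is not in A \ B → False

10 ∉ A \ B


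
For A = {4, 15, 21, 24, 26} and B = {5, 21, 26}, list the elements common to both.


A ∩ B = elements in both A and B
A = {4, 15, 21, 24, 26}
B = {5, 21, 26}
A ∩ B = {21, 26}

A ∩ B = {21, 26}


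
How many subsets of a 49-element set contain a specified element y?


Subsets of A containing y correspond to subsets of A \ {y}, which has 48 elements.
Count = 2^(n-1) = 2^48
= 281474976710656

Number of subsets containing y = 281474976710656


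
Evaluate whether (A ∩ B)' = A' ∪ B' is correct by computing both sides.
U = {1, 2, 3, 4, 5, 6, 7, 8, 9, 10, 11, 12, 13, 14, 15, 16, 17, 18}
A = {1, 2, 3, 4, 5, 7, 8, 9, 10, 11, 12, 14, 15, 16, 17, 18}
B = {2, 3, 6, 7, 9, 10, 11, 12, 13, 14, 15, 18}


LHS: A ∩ B = {2, 3, 7, 9, 10, 11, 12, 14, 15, 18}
(A ∩ B)' = U \ (A ∩ B) = {1, 4, 5, 6, 8, 13, 16, 17}
A' = {6, 13}, B' = {1, 4, 5, 8, 16, 17}
Claimed RHS: A' ∪ B' = {1, 4, 5, 6, 8, 13, 16, 17}
Identity is VALID: LHS = RHS = {1, 4, 5, 6, 8, 13, 16, 17} ✓

Identity is valid. (A ∩ B)' = A' ∪ B' = {1, 4, 5, 6, 8, 13, 16, 17}


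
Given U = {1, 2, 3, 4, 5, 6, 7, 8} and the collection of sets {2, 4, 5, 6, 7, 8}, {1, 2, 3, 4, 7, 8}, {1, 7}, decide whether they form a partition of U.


A partition requires: (1) non-empty parts, (2) pairwise disjoint, (3) union = U
Parts: {2, 4, 5, 6, 7, 8}, {1, 2, 3, 4, 7, 8}, {1, 7}
Union of parts: {1, 2, 3, 4, 5, 6, 7, 8}
U = {1, 2, 3, 4, 5, 6, 7, 8}
All non-empty? True
Pairwise disjoint? False
Covers U? True

No, not a valid partition


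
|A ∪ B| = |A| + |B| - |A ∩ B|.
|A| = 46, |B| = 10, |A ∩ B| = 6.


|A ∪ B| = |A| + |B| - |A ∩ B|
= 46 + 10 - 6
= 50

|A ∪ B| = 50


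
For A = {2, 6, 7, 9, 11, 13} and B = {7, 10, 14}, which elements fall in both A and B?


A = {2, 6, 7, 9, 11, 13}
B = {7, 10, 14}
Region: in both A and B
Elements: {7}

Elements in both A and B: {7}


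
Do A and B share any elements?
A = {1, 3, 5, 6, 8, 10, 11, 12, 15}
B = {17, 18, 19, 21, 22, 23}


Disjoint means A ∩ B = ∅.
A ∩ B = ∅
A ∩ B = ∅, so A and B are disjoint.

No — A and B share no elements (A ∩ B = ∅), so they are disjoint


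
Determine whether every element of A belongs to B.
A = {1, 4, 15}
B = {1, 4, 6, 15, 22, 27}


A ⊆ B means every element of A is in B.
All elements of A are in B.
So A ⊆ B.

Yes, A ⊆ B


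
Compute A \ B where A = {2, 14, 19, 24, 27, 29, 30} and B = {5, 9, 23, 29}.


A \ B = elements in A but not in B
A = {2, 14, 19, 24, 27, 29, 30}
B = {5, 9, 23, 29}
Remove from A any elements in B
A \ B = {2, 14, 19, 24, 27, 30}

A \ B = {2, 14, 19, 24, 27, 30}


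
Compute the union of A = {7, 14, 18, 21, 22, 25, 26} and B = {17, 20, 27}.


A ∪ B = all elements in A or B (or both)
A = {7, 14, 18, 21, 22, 25, 26}
B = {17, 20, 27}
A ∪ B = {7, 14, 17, 18, 20, 21, 22, 25, 26, 27}

A ∪ B = {7, 14, 17, 18, 20, 21, 22, 25, 26, 27}


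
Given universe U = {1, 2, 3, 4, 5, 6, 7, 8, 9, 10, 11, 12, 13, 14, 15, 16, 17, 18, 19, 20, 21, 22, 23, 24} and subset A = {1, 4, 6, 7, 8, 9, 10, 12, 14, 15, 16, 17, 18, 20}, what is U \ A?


Aᶜ = U \ A = elements in U but not in A
U = {1, 2, 3, 4, 5, 6, 7, 8, 9, 10, 11, 12, 13, 14, 15, 16, 17, 18, 19, 20, 21, 22, 23, 24}
A = {1, 4, 6, 7, 8, 9, 10, 12, 14, 15, 16, 17, 18, 20}
Aᶜ = {2, 3, 5, 11, 13, 19, 21, 22, 23, 24}

Aᶜ = {2, 3, 5, 11, 13, 19, 21, 22, 23, 24}


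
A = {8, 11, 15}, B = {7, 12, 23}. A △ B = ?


A △ B = (A \ B) ∪ (B \ A) = elements in exactly one of A or B
A \ B = {8, 11, 15}
B \ A = {7, 12, 23}
A △ B = {7, 8, 11, 12, 15, 23}

A △ B = {7, 8, 11, 12, 15, 23}


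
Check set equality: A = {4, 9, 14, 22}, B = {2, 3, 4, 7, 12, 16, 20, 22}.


Two sets are equal iff they have exactly the same elements.
A = {4, 9, 14, 22}
B = {2, 3, 4, 7, 12, 16, 20, 22}
Differences: {2, 3, 7, 9, 12, 14, 16, 20}
A ≠ B

No, A ≠ B


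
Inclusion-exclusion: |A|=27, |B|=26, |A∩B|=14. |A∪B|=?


|A ∪ B| = |A| + |B| - |A ∩ B|
= 27 + 26 - 14
= 39

|A ∪ B| = 39


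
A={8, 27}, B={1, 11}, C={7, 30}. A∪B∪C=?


A ∪ B = {1, 8, 11, 27}
(A ∪ B) ∪ C = {1, 7, 8, 11, 27, 30}

A ∪ B ∪ C = {1, 7, 8, 11, 27, 30}


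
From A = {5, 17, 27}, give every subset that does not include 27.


A subset of A that omits 27 is a subset of A \ {27}, so there are 2^(n-1) = 2^2 = 4 of them.
Subsets excluding 27: ∅, {5}, {17}, {5, 17}

Subsets excluding 27 (4 total): ∅, {5}, {17}, {5, 17}


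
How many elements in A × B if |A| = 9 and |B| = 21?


|A × B| = |A| × |B|
= 9 × 21
= 189

|A × B| = 189


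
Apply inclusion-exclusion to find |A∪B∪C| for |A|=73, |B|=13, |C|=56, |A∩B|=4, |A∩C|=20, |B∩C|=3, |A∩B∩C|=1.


|A∪B∪C| = |A|+|B|+|C| - |A∩B|-|A∩C|-|B∩C| + |A∩B∩C|
= 73+13+56 - 4-20-3 + 1
= 142 - 27 + 1
= 116

|A ∪ B ∪ C| = 116


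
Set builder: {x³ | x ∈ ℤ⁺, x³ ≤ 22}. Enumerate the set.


Checking each candidate:
Condition: positive perfect cubes ≤ 22
Result = {1, 8}

{1, 8}


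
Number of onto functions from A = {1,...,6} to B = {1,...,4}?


n = |A| = 6, k = |B| = 4. Surjections via inclusion-exclusion:
S(n,k) = Σ(-1)^i × C(k,i) × (k-i)^n, i=0 to k
i=0: (-1)^0×C(4,0)×4^6 = 4096
i=1: (-1)^1×C(4,1)×3^6 = -2916
i=2: (-1)^2×C(4,2)×2^6 = 384
i=3: (-1)^3×C(4,3)×1^6 = -4
i=4: (-1)^4×C(4,4)×0^6 = 0
Total = 1560

Number of surjections = 1560


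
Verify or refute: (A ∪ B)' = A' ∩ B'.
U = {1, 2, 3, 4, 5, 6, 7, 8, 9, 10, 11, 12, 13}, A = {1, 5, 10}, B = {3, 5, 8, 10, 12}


LHS: A ∪ B = {1, 3, 5, 8, 10, 12}
(A ∪ B)' = U \ (A ∪ B) = {2, 4, 6, 7, 9, 11, 13}
A' = {2, 3, 4, 6, 7, 8, 9, 11, 12, 13}, B' = {1, 2, 4, 6, 7, 9, 11, 13}
Claimed RHS: A' ∩ B' = {2, 4, 6, 7, 9, 11, 13}
Identity is VALID: LHS = RHS = {2, 4, 6, 7, 9, 11, 13} ✓

Identity is valid. (A ∪ B)' = A' ∩ B' = {2, 4, 6, 7, 9, 11, 13}


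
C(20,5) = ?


C(n,k) = n! / (k!(n-k)!)
C(20,5) = 20! / (5!15!)
= 15504

C(20,5) = 15504


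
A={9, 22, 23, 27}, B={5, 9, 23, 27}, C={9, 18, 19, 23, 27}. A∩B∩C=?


A ∩ B = {9, 23, 27}
(A ∩ B) ∩ C = {9, 23, 27}

A ∩ B ∩ C = {9, 23, 27}


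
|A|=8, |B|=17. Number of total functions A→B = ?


Each of |A| = 8 inputs maps to any of |B| = 17 outputs.
# functions = |B|^|A| = 17^8
= 6975757441

Number of functions = 6975757441


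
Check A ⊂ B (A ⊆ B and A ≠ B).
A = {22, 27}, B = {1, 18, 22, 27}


A ⊂ B requires: A ⊆ B AND A ≠ B.
A ⊆ B? Yes
A = B? No
A ⊂ B: Yes (A is a proper subset of B)

Yes, A ⊂ B


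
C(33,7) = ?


C(n,k) = n! / (k!(n-k)!)
C(33,7) = 33! / (7!26!)
= 4272048

C(33,7) = 4272048


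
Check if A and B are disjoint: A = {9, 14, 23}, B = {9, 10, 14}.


Disjoint means A ∩ B = ∅.
A ∩ B = {9, 14}
A ∩ B ≠ ∅, so A and B are NOT disjoint.

No, A and B are not disjoint (A ∩ B = {9, 14})


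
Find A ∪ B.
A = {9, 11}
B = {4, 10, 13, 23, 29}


A ∪ B = all elements in A or B (or both)
A = {9, 11}
B = {4, 10, 13, 23, 29}
A ∪ B = {4, 9, 10, 11, 13, 23, 29}

A ∪ B = {4, 9, 10, 11, 13, 23, 29}


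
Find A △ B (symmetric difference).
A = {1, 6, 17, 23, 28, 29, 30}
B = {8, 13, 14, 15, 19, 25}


A △ B = (A \ B) ∪ (B \ A) = elements in exactly one of A or B
A \ B = {1, 6, 17, 23, 28, 29, 30}
B \ A = {8, 13, 14, 15, 19, 25}
A △ B = {1, 6, 8, 13, 14, 15, 17, 19, 23, 25, 28, 29, 30}

A △ B = {1, 6, 8, 13, 14, 15, 17, 19, 23, 25, 28, 29, 30}


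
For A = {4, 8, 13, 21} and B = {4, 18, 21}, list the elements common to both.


A ∩ B = elements in both A and B
A = {4, 8, 13, 21}
B = {4, 18, 21}
A ∩ B = {4, 21}

A ∩ B = {4, 21}


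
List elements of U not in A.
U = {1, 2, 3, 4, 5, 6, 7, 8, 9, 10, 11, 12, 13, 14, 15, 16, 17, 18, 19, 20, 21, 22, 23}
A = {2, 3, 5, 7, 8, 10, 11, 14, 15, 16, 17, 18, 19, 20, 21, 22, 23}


Aᶜ = U \ A = elements in U but not in A
U = {1, 2, 3, 4, 5, 6, 7, 8, 9, 10, 11, 12, 13, 14, 15, 16, 17, 18, 19, 20, 21, 22, 23}
A = {2, 3, 5, 7, 8, 10, 11, 14, 15, 16, 17, 18, 19, 20, 21, 22, 23}
Aᶜ = {1, 4, 6, 9, 12, 13}

Aᶜ = {1, 4, 6, 9, 12, 13}


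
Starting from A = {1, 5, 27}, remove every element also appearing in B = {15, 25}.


A \ B = elements in A but not in B
A = {1, 5, 27}
B = {15, 25}
Remove from A any elements in B
A \ B = {1, 5, 27}

A \ B = {1, 5, 27}


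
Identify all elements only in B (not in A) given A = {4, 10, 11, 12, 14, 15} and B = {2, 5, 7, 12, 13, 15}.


A = {4, 10, 11, 12, 14, 15}
B = {2, 5, 7, 12, 13, 15}
Region: only in B (not in A)
Elements: {2, 5, 7, 13}

Elements only in B (not in A): {2, 5, 7, 13}


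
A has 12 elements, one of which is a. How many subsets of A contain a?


Subsets of A containing a correspond to subsets of A \ {a}, which has 11 elements.
Count = 2^(n-1) = 2^11
= 2048

Number of subsets containing a = 2048


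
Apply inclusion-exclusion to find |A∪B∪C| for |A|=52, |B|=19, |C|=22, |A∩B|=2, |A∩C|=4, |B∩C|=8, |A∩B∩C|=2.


|A∪B∪C| = |A|+|B|+|C| - |A∩B|-|A∩C|-|B∩C| + |A∩B∩C|
= 52+19+22 - 2-4-8 + 2
= 93 - 14 + 2
= 81

|A ∪ B ∪ C| = 81


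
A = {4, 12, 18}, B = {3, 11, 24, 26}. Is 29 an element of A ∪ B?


A = {4, 12, 18}, B = {3, 11, 24, 26}
A ∪ B = all elements in A or B
A ∪ B = {3, 4, 11, 12, 18, 24, 26}
Checking if 29 ∈ A ∪ B
29 is not in A ∪ B → False

29 ∉ A ∪ B


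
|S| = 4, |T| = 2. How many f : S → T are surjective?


n = |S| = 4, k = |T| = 2. Surjections via inclusion-exclusion:
S(n,k) = Σ(-1)^i × C(k,i) × (k-i)^n, i=0 to k
i=0: (-1)^0×C(2,0)×2^4 = 16
i=1: (-1)^1×C(2,1)×1^4 = -2
i=2: (-1)^2×C(2,2)×0^4 = 0
Total = 14

Number of surjections = 14


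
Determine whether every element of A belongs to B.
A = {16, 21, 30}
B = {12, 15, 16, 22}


A ⊆ B means every element of A is in B.
Elements in A not in B: {21, 30}
So A ⊄ B.

No, A ⊄ B


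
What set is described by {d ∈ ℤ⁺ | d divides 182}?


Checking each candidate:
Condition: positive divisors of 182
Result = {1, 2, 7, 13, 14, 26, 91, 182}

{1, 2, 7, 13, 14, 26, 91, 182}


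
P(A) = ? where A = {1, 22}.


|A| = 2, so |P(A)| = 2^2 = 4
Enumerate subsets by cardinality (0 to 2):
∅, {1}, {22}, {1, 22}

P(A) has 4 subsets: ∅, {1}, {22}, {1, 22}


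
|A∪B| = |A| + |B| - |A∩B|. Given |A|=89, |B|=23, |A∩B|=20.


|A ∪ B| = |A| + |B| - |A ∩ B|
= 89 + 23 - 20
= 92

|A ∪ B| = 92


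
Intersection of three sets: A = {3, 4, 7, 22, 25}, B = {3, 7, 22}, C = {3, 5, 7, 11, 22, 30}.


A ∩ B = {3, 7, 22}
(A ∩ B) ∩ C = {3, 7, 22}

A ∩ B ∩ C = {3, 7, 22}


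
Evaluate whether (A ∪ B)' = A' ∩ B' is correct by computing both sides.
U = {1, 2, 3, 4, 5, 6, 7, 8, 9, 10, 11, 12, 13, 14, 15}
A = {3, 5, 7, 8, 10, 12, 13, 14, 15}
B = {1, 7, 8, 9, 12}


LHS: A ∪ B = {1, 3, 5, 7, 8, 9, 10, 12, 13, 14, 15}
(A ∪ B)' = U \ (A ∪ B) = {2, 4, 6, 11}
A' = {1, 2, 4, 6, 9, 11}, B' = {2, 3, 4, 5, 6, 10, 11, 13, 14, 15}
Claimed RHS: A' ∩ B' = {2, 4, 6, 11}
Identity is VALID: LHS = RHS = {2, 4, 6, 11} ✓

Identity is valid. (A ∪ B)' = A' ∩ B' = {2, 4, 6, 11}


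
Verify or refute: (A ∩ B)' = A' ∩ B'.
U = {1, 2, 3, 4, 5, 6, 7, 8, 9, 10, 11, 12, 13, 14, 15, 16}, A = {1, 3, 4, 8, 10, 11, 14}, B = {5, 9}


LHS: A ∩ B = ∅
(A ∩ B)' = U \ (A ∩ B) = {1, 2, 3, 4, 5, 6, 7, 8, 9, 10, 11, 12, 13, 14, 15, 16}
A' = {2, 5, 6, 7, 9, 12, 13, 15, 16}, B' = {1, 2, 3, 4, 6, 7, 8, 10, 11, 12, 13, 14, 15, 16}
Claimed RHS: A' ∩ B' = {2, 6, 7, 12, 13, 15, 16}
Identity is INVALID: LHS = {1, 2, 3, 4, 5, 6, 7, 8, 9, 10, 11, 12, 13, 14, 15, 16} but the RHS claimed here equals {2, 6, 7, 12, 13, 15, 16}. The correct form is (A ∩ B)' = A' ∪ B'.

Identity is invalid: (A ∩ B)' = {1, 2, 3, 4, 5, 6, 7, 8, 9, 10, 11, 12, 13, 14, 15, 16} but A' ∩ B' = {2, 6, 7, 12, 13, 15, 16}. The correct De Morgan law is (A ∩ B)' = A' ∪ B'.


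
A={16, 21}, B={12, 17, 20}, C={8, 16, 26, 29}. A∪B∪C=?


A ∪ B = {12, 16, 17, 20, 21}
(A ∪ B) ∪ C = {8, 12, 16, 17, 20, 21, 26, 29}

A ∪ B ∪ C = {8, 12, 16, 17, 20, 21, 26, 29}


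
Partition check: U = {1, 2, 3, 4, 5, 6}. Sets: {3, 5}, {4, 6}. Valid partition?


A partition requires: (1) non-empty parts, (2) pairwise disjoint, (3) union = U
Parts: {3, 5}, {4, 6}
Union of parts: {3, 4, 5, 6}
U = {1, 2, 3, 4, 5, 6}
All non-empty? True
Pairwise disjoint? True
Covers U? False

No, not a valid partition


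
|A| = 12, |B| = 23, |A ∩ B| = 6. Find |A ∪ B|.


|A ∪ B| = |A| + |B| - |A ∩ B|
= 12 + 23 - 6
= 29

|A ∪ B| = 29


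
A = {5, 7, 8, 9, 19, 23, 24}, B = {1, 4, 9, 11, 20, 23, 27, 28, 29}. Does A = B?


Two sets are equal iff they have exactly the same elements.
A = {5, 7, 8, 9, 19, 23, 24}
B = {1, 4, 9, 11, 20, 23, 27, 28, 29}
Differences: {1, 4, 5, 7, 8, 11, 19, 20, 24, 27, 28, 29}
A ≠ B

No, A ≠ B


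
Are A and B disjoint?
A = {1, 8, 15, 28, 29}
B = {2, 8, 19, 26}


Disjoint means A ∩ B = ∅.
A ∩ B = {8}
A ∩ B ≠ ∅, so A and B are NOT disjoint.

No, A and B are not disjoint (A ∩ B = {8})


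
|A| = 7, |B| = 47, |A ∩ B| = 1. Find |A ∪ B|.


|A ∪ B| = |A| + |B| - |A ∩ B|
= 7 + 47 - 1
= 53

|A ∪ B| = 53


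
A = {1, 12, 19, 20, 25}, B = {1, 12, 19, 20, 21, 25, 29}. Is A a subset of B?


A ⊆ B means every element of A is in B.
All elements of A are in B.
So A ⊆ B.

Yes, A ⊆ B


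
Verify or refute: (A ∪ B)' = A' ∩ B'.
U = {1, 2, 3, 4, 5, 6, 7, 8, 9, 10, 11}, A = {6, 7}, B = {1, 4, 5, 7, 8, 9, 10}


LHS: A ∪ B = {1, 4, 5, 6, 7, 8, 9, 10}
(A ∪ B)' = U \ (A ∪ B) = {2, 3, 11}
A' = {1, 2, 3, 4, 5, 8, 9, 10, 11}, B' = {2, 3, 6, 11}
Claimed RHS: A' ∩ B' = {2, 3, 11}
Identity is VALID: LHS = RHS = {2, 3, 11} ✓

Identity is valid. (A ∪ B)' = A' ∩ B' = {2, 3, 11}


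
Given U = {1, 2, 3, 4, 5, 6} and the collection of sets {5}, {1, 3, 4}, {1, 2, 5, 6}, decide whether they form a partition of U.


A partition requires: (1) non-empty parts, (2) pairwise disjoint, (3) union = U
Parts: {5}, {1, 3, 4}, {1, 2, 5, 6}
Union of parts: {1, 2, 3, 4, 5, 6}
U = {1, 2, 3, 4, 5, 6}
All non-empty? True
Pairwise disjoint? False
Covers U? True

No, not a valid partition


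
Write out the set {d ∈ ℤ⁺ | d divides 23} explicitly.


Checking each candidate:
Condition: positive divisors of 23
Result = {1, 23}

{1, 23}


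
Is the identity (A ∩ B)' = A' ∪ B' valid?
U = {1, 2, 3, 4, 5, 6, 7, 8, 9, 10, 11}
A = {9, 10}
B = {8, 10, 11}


LHS: A ∩ B = {10}
(A ∩ B)' = U \ (A ∩ B) = {1, 2, 3, 4, 5, 6, 7, 8, 9, 11}
A' = {1, 2, 3, 4, 5, 6, 7, 8, 11}, B' = {1, 2, 3, 4, 5, 6, 7, 9}
Claimed RHS: A' ∪ B' = {1, 2, 3, 4, 5, 6, 7, 8, 9, 11}
Identity is VALID: LHS = RHS = {1, 2, 3, 4, 5, 6, 7, 8, 9, 11} ✓

Identity is valid. (A ∩ B)' = A' ∪ B' = {1, 2, 3, 4, 5, 6, 7, 8, 9, 11}


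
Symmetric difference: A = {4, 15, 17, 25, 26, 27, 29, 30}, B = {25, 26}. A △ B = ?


A △ B = (A \ B) ∪ (B \ A) = elements in exactly one of A or B
A \ B = {4, 15, 17, 27, 29, 30}
B \ A = ∅
A △ B = {4, 15, 17, 27, 29, 30}

A △ B = {4, 15, 17, 27, 29, 30}


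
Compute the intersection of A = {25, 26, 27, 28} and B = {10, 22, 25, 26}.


A ∩ B = elements in both A and B
A = {25, 26, 27, 28}
B = {10, 22, 25, 26}
A ∩ B = {25, 26}

A ∩ B = {25, 26}


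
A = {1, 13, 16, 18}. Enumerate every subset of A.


|A| = 4, so |P(A)| = 2^4 = 16
Enumerate subsets by cardinality (0 to 4):
∅, {1}, {13}, {16}, {18}, {1, 13}, {1, 16}, {1, 18}, {13, 16}, {13, 18}, {16, 18}, {1, 13, 16}, {1, 13, 18}, {1, 16, 18}, {13, 16, 18}, {1, 13, 16, 18}

P(A) has 16 subsets: ∅, {1}, {13}, {16}, {18}, {1, 13}, {1, 16}, {1, 18}, {13, 16}, {13, 18}, {16, 18}, {1, 13, 16}, {1, 13, 18}, {1, 16, 18}, {13, 16, 18}, {1, 13, 16, 18}


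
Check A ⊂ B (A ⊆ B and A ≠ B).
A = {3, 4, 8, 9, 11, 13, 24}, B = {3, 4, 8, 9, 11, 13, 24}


A ⊂ B requires: A ⊆ B AND A ≠ B.
A ⊆ B? Yes
A = B? Yes
A = B, so A is not a PROPER subset.

No, A is not a proper subset of B


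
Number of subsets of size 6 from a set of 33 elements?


C(n,k) = n! / (k!(n-k)!)
C(33,6) = 33! / (6!27!)
= 1107568

C(33,6) = 1107568


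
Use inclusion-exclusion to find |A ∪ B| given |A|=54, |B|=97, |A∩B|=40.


|A ∪ B| = |A| + |B| - |A ∩ B|
= 54 + 97 - 40
= 111

|A ∪ B| = 111


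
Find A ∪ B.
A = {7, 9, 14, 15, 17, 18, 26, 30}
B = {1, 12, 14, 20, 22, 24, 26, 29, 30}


A ∪ B = all elements in A or B (or both)
A = {7, 9, 14, 15, 17, 18, 26, 30}
B = {1, 12, 14, 20, 22, 24, 26, 29, 30}
A ∪ B = {1, 7, 9, 12, 14, 15, 17, 18, 20, 22, 24, 26, 29, 30}

A ∪ B = {1, 7, 9, 12, 14, 15, 17, 18, 20, 22, 24, 26, 29, 30}


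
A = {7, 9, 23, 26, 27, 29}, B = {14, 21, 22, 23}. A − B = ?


A \ B = elements in A but not in B
A = {7, 9, 23, 26, 27, 29}
B = {14, 21, 22, 23}
Remove from A any elements in B
A \ B = {7, 9, 26, 27, 29}

A \ B = {7, 9, 26, 27, 29}


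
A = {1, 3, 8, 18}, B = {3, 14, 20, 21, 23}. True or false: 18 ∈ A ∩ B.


A = {1, 3, 8, 18}, B = {3, 14, 20, 21, 23}
A ∩ B = elements in both A and B
A ∩ B = {3}
Checking if 18 ∈ A ∩ B
18 is not in A ∩ B → False

18 ∉ A ∩ B


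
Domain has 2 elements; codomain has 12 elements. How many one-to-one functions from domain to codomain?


An injection sends each of |A| = 2 inputs to a distinct output in B.
# injections = |B|·(|B|-1)·…·(|B|-|A|+1) = 12! / (12 - 2)!
= 12 × 11
= 132

Number of injections = 132


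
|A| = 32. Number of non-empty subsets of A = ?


Total subsets = 2^n = 2^32 = 4294967296
Non-empty subsets exclude the empty set: 2^n - 1
= 4294967296 - 1
= 4294967295

Number of non-empty subsets = 4294967295


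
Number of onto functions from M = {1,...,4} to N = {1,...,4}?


n = |M| = 4, k = |N| = 4. Surjections via inclusion-exclusion:
S(n,k) = Σ(-1)^i × C(k,i) × (k-i)^n, i=0 to k
i=0: (-1)^0×C(4,0)×4^4 = 256
i=1: (-1)^1×C(4,1)×3^4 = -324
i=2: (-1)^2×C(4,2)×2^4 = 96
i=3: (-1)^3×C(4,3)×1^4 = -4
i=4: (-1)^4×C(4,4)×0^4 = 0
Total = 24

Number of surjections = 24


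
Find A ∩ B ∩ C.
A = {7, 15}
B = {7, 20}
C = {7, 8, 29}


A ∩ B = {7}
(A ∩ B) ∩ C = {7}

A ∩ B ∩ C = {7}


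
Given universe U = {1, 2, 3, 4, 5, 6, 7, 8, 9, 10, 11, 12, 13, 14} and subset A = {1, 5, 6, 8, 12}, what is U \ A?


Aᶜ = U \ A = elements in U but not in A
U = {1, 2, 3, 4, 5, 6, 7, 8, 9, 10, 11, 12, 13, 14}
A = {1, 5, 6, 8, 12}
Aᶜ = {2, 3, 4, 7, 9, 10, 11, 13, 14}

Aᶜ = {2, 3, 4, 7, 9, 10, 11, 13, 14}


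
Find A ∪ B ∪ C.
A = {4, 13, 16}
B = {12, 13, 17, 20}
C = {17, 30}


A ∪ B = {4, 12, 13, 16, 17, 20}
(A ∪ B) ∪ C = {4, 12, 13, 16, 17, 20, 30}

A ∪ B ∪ C = {4, 12, 13, 16, 17, 20, 30}


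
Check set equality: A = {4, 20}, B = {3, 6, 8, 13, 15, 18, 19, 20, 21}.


Two sets are equal iff they have exactly the same elements.
A = {4, 20}
B = {3, 6, 8, 13, 15, 18, 19, 20, 21}
Differences: {3, 4, 6, 8, 13, 15, 18, 19, 21}
A ≠ B

No, A ≠ B


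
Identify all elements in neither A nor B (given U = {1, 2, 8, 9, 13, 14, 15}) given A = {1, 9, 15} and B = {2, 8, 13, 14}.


A = {1, 9, 15}
B = {2, 8, 13, 14}
Region: in neither A nor B (given U = {1, 2, 8, 9, 13, 14, 15})
Elements: ∅

Elements in neither A nor B (given U = {1, 2, 8, 9, 13, 14, 15}): ∅


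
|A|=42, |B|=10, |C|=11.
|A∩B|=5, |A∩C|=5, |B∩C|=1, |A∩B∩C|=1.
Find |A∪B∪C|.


|A∪B∪C| = |A|+|B|+|C| - |A∩B|-|A∩C|-|B∩C| + |A∩B∩C|
= 42+10+11 - 5-5-1 + 1
= 63 - 11 + 1
= 53

|A ∪ B ∪ C| = 53


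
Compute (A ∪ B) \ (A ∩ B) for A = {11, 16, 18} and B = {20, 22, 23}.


A △ B = (A \ B) ∪ (B \ A) = elements in exactly one of A or B
A \ B = {11, 16, 18}
B \ A = {20, 22, 23}
A △ B = {11, 16, 18, 20, 22, 23}

A △ B = {11, 16, 18, 20, 22, 23}


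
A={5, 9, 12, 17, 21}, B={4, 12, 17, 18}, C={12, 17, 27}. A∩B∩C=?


A ∩ B = {12, 17}
(A ∩ B) ∩ C = {12, 17}

A ∩ B ∩ C = {12, 17}


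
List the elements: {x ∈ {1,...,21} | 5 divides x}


Checking each candidate:
Condition: multiples of 5 in {1,...,21}
Result = {5, 10, 15, 20}

{5, 10, 15, 20}


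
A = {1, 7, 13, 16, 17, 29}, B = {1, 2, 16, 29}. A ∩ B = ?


A ∩ B = elements in both A and B
A = {1, 7, 13, 16, 17, 29}
B = {1, 2, 16, 29}
A ∩ B = {1, 16, 29}

A ∩ B = {1, 16, 29}


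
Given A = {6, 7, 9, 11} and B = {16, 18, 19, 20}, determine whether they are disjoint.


Disjoint means A ∩ B = ∅.
A ∩ B = ∅
A ∩ B = ∅, so A and B are disjoint.

Yes, A and B are disjoint


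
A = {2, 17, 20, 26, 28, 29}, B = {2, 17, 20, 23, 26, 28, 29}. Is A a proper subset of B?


A ⊂ B requires: A ⊆ B AND A ≠ B.
A ⊆ B? Yes
A = B? No
A ⊂ B: Yes (A is a proper subset of B)

Yes, A ⊂ B


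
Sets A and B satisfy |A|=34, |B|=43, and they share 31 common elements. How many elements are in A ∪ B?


|A ∪ B| = |A| + |B| - |A ∩ B|
= 34 + 43 - 31
= 46

|A ∪ B| = 46


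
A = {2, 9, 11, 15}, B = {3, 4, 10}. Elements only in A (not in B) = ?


A = {2, 9, 11, 15}
B = {3, 4, 10}
Region: only in A (not in B)
Elements: {2, 9, 11, 15}

Elements only in A (not in B): {2, 9, 11, 15}


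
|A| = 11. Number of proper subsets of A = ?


Total subsets = 2^n = 2^11 = 2048
Proper subsets exclude the set itself: 2^n - 1
= 2048 - 1
= 2047

Number of proper subsets = 2047


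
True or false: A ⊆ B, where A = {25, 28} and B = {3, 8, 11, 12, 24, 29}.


A ⊆ B means every element of A is in B.
Elements in A not in B: {25, 28}
So A ⊄ B.

No, A ⊄ B


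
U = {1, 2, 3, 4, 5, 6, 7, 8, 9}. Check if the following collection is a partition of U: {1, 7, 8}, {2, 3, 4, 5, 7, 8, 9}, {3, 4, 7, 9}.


A partition requires: (1) non-empty parts, (2) pairwise disjoint, (3) union = U
Parts: {1, 7, 8}, {2, 3, 4, 5, 7, 8, 9}, {3, 4, 7, 9}
Union of parts: {1, 2, 3, 4, 5, 7, 8, 9}
U = {1, 2, 3, 4, 5, 6, 7, 8, 9}
All non-empty? True
Pairwise disjoint? False
Covers U? False

No, not a valid partition


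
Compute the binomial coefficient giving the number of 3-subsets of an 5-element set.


C(n,k) = n! / (k!(n-k)!)
C(5,3) = 5! / (3!2!)
= 10

C(5,3) = 10


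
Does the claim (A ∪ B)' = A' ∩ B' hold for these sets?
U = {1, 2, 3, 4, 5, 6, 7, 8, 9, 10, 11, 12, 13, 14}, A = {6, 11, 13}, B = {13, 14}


LHS: A ∪ B = {6, 11, 13, 14}
(A ∪ B)' = U \ (A ∪ B) = {1, 2, 3, 4, 5, 7, 8, 9, 10, 12}
A' = {1, 2, 3, 4, 5, 7, 8, 9, 10, 12, 14}, B' = {1, 2, 3, 4, 5, 6, 7, 8, 9, 10, 11, 12}
Claimed RHS: A' ∩ B' = {1, 2, 3, 4, 5, 7, 8, 9, 10, 12}
Identity is VALID: LHS = RHS = {1, 2, 3, 4, 5, 7, 8, 9, 10, 12} ✓

Identity is valid. (A ∪ B)' = A' ∩ B' = {1, 2, 3, 4, 5, 7, 8, 9, 10, 12}


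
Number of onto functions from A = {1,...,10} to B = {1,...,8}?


n = |A| = 10, k = |B| = 8. Surjections via inclusion-exclusion:
S(n,k) = Σ(-1)^i × C(k,i) × (k-i)^n, i=0 to k
i=0: (-1)^0×C(8,0)×8^10 = 1073741824
i=1: (-1)^1×C(8,1)×7^10 = -2259801992
i=2: (-1)^2×C(8,2)×6^10 = 1693052928
i=3: (-1)^3×C(8,3)×5^10 = -546875000
i=4: (-1)^4×C(8,4)×4^10 = 73400320
i=5: (-1)^5×C(8,5)×3^10 = -3306744
i=6: (-1)^6×C(8,6)×2^10 = 28672
i=7: (-1)^7×C(8,7)×1^10 = -8
i=8: (-1)^8×C(8,8)×0^10 = 0
Total = 30240000

Number of surjections = 30240000


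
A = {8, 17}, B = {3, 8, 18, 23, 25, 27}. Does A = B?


Two sets are equal iff they have exactly the same elements.
A = {8, 17}
B = {3, 8, 18, 23, 25, 27}
Differences: {3, 17, 18, 23, 25, 27}
A ≠ B

No, A ≠ B


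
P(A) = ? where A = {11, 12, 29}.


|A| = 3, so |P(A)| = 2^3 = 8
Enumerate subsets by cardinality (0 to 3):
∅, {11}, {12}, {29}, {11, 12}, {11, 29}, {12, 29}, {11, 12, 29}

P(A) has 8 subsets: ∅, {11}, {12}, {29}, {11, 12}, {11, 29}, {12, 29}, {11, 12, 29}


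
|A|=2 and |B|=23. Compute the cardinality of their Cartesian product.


|A × B| = |A| × |B|
= 2 × 23
= 46

|A × B| = 46


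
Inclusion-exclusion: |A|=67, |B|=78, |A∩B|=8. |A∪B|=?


|A ∪ B| = |A| + |B| - |A ∩ B|
= 67 + 78 - 8
= 137

|A ∪ B| = 137


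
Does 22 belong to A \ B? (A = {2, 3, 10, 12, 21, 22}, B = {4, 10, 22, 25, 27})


A = {2, 3, 10, 12, 21, 22}, B = {4, 10, 22, 25, 27}
A \ B = elements in A but not in B
A \ B = {2, 3, 12, 21}
Checking if 22 ∈ A \ B
22 is not in A \ B → False

22 ∉ A \ B


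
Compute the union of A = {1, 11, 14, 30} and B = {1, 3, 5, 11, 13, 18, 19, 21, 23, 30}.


A ∪ B = all elements in A or B (or both)
A = {1, 11, 14, 30}
B = {1, 3, 5, 11, 13, 18, 19, 21, 23, 30}
A ∪ B = {1, 3, 5, 11, 13, 14, 18, 19, 21, 23, 30}

A ∪ B = {1, 3, 5, 11, 13, 14, 18, 19, 21, 23, 30}


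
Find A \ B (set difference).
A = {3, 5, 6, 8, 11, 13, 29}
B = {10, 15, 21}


A \ B = elements in A but not in B
A = {3, 5, 6, 8, 11, 13, 29}
B = {10, 15, 21}
Remove from A any elements in B
A \ B = {3, 5, 6, 8, 11, 13, 29}

A \ B = {3, 5, 6, 8, 11, 13, 29}


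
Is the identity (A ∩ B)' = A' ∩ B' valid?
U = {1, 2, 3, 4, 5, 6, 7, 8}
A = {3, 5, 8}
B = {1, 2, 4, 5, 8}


LHS: A ∩ B = {5, 8}
(A ∩ B)' = U \ (A ∩ B) = {1, 2, 3, 4, 6, 7}
A' = {1, 2, 4, 6, 7}, B' = {3, 6, 7}
Claimed RHS: A' ∩ B' = {6, 7}
Identity is INVALID: LHS = {1, 2, 3, 4, 6, 7} but the RHS claimed here equals {6, 7}. The correct form is (A ∩ B)' = A' ∪ B'.

Identity is invalid: (A ∩ B)' = {1, 2, 3, 4, 6, 7} but A' ∩ B' = {6, 7}. The correct De Morgan law is (A ∩ B)' = A' ∪ B'.


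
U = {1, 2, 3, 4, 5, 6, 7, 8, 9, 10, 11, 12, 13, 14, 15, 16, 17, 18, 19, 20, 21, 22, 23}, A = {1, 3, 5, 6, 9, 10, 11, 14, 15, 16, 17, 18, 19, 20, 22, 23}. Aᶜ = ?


Aᶜ = U \ A = elements in U but not in A
U = {1, 2, 3, 4, 5, 6, 7, 8, 9, 10, 11, 12, 13, 14, 15, 16, 17, 18, 19, 20, 21, 22, 23}
A = {1, 3, 5, 6, 9, 10, 11, 14, 15, 16, 17, 18, 19, 20, 22, 23}
Aᶜ = {2, 4, 7, 8, 12, 13, 21}

Aᶜ = {2, 4, 7, 8, 12, 13, 21}


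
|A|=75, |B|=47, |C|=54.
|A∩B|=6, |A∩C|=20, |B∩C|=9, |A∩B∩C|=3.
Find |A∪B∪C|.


|A∪B∪C| = |A|+|B|+|C| - |A∩B|-|A∩C|-|B∩C| + |A∩B∩C|
= 75+47+54 - 6-20-9 + 3
= 176 - 35 + 3
= 144

|A ∪ B ∪ C| = 144


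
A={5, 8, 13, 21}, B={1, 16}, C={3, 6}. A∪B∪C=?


A ∪ B = {1, 5, 8, 13, 16, 21}
(A ∪ B) ∪ C = {1, 3, 5, 6, 8, 13, 16, 21}

A ∪ B ∪ C = {1, 3, 5, 6, 8, 13, 16, 21}


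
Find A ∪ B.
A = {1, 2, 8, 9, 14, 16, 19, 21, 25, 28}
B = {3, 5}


A ∪ B = all elements in A or B (or both)
A = {1, 2, 8, 9, 14, 16, 19, 21, 25, 28}
B = {3, 5}
A ∪ B = {1, 2, 3, 5, 8, 9, 14, 16, 19, 21, 25, 28}

A ∪ B = {1, 2, 3, 5, 8, 9, 14, 16, 19, 21, 25, 28}


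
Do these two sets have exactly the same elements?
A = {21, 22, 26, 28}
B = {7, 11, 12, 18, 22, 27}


Two sets are equal iff they have exactly the same elements.
A = {21, 22, 26, 28}
B = {7, 11, 12, 18, 22, 27}
Differences: {7, 11, 12, 18, 21, 26, 27, 28}
A ≠ B

No, A ≠ B


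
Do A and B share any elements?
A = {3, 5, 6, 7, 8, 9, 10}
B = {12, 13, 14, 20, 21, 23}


Disjoint means A ∩ B = ∅.
A ∩ B = ∅
A ∩ B = ∅, so A and B are disjoint.

No — A and B share no elements (A ∩ B = ∅), so they are disjoint


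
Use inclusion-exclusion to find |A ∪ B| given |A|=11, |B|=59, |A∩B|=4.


|A ∪ B| = |A| + |B| - |A ∩ B|
= 11 + 59 - 4
= 66

|A ∪ B| = 66


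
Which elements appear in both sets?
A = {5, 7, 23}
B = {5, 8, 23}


A ∩ B = elements in both A and B
A = {5, 7, 23}
B = {5, 8, 23}
A ∩ B = {5, 23}

A ∩ B = {5, 23}


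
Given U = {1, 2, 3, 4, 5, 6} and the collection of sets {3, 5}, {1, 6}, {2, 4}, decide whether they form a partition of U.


A partition requires: (1) non-empty parts, (2) pairwise disjoint, (3) union = U
Parts: {3, 5}, {1, 6}, {2, 4}
Union of parts: {1, 2, 3, 4, 5, 6}
U = {1, 2, 3, 4, 5, 6}
All non-empty? True
Pairwise disjoint? True
Covers U? True

Yes, valid partition


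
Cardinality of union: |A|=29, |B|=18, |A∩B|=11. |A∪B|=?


|A ∪ B| = |A| + |B| - |A ∩ B|
= 29 + 18 - 11
= 36

|A ∪ B| = 36


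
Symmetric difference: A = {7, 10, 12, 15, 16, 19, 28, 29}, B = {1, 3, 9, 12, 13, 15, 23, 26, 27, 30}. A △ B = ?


A △ B = (A \ B) ∪ (B \ A) = elements in exactly one of A or B
A \ B = {7, 10, 16, 19, 28, 29}
B \ A = {1, 3, 9, 13, 23, 26, 27, 30}
A △ B = {1, 3, 7, 9, 10, 13, 16, 19, 23, 26, 27, 28, 29, 30}

A △ B = {1, 3, 7, 9, 10, 13, 16, 19, 23, 26, 27, 28, 29, 30}


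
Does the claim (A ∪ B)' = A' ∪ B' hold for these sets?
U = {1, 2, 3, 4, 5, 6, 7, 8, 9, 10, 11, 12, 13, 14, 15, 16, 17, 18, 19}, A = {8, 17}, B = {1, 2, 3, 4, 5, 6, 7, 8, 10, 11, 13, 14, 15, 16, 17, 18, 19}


LHS: A ∪ B = {1, 2, 3, 4, 5, 6, 7, 8, 10, 11, 13, 14, 15, 16, 17, 18, 19}
(A ∪ B)' = U \ (A ∪ B) = {9, 12}
A' = {1, 2, 3, 4, 5, 6, 7, 9, 10, 11, 12, 13, 14, 15, 16, 18, 19}, B' = {9, 12}
Claimed RHS: A' ∪ B' = {1, 2, 3, 4, 5, 6, 7, 9, 10, 11, 12, 13, 14, 15, 16, 18, 19}
Identity is INVALID: LHS = {9, 12} but the RHS claimed here equals {1, 2, 3, 4, 5, 6, 7, 9, 10, 11, 12, 13, 14, 15, 16, 18, 19}. The correct form is (A ∪ B)' = A' ∩ B'.

Identity is invalid: (A ∪ B)' = {9, 12} but A' ∪ B' = {1, 2, 3, 4, 5, 6, 7, 9, 10, 11, 12, 13, 14, 15, 16, 18, 19}. The correct De Morgan law is (A ∪ B)' = A' ∩ B'.


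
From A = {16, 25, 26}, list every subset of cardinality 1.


|A| = 3, so A has C(3,1) = 3 subsets of size 1.
Enumerate by choosing 1 elements from A at a time:
{16}, {25}, {26}

1-element subsets (3 total): {16}, {25}, {26}


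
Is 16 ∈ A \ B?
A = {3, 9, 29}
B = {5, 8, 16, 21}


A = {3, 9, 29}, B = {5, 8, 16, 21}
A \ B = elements in A but not in B
A \ B = {3, 9, 29}
Checking if 16 ∈ A \ B
16 is not in A \ B → False

16 ∉ A \ B


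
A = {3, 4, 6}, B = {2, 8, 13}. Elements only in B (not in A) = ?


A = {3, 4, 6}
B = {2, 8, 13}
Region: only in B (not in A)
Elements: {2, 8, 13}

Elements only in B (not in A): {2, 8, 13}


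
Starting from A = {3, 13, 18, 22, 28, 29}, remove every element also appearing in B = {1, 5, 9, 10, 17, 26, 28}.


A \ B = elements in A but not in B
A = {3, 13, 18, 22, 28, 29}
B = {1, 5, 9, 10, 17, 26, 28}
Remove from A any elements in B
A \ B = {3, 13, 18, 22, 29}

A \ B = {3, 13, 18, 22, 29}


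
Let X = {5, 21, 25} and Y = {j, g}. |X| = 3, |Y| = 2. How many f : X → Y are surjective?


n = |X| = 3, k = |Y| = 2. Surjections via inclusion-exclusion:
S(n,k) = Σ(-1)^i × C(k,i) × (k-i)^n, i=0 to k
i=0: (-1)^0×C(2,0)×2^3 = 8
i=1: (-1)^1×C(2,1)×1^3 = -2
i=2: (-1)^2×C(2,2)×0^3 = 0
Total = 6

Number of surjections = 6


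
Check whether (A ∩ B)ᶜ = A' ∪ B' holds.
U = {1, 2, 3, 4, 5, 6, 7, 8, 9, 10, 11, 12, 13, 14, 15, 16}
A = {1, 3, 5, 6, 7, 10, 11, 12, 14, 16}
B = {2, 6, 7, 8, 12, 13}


LHS: A ∩ B = {6, 7, 12}
(A ∩ B)' = U \ (A ∩ B) = {1, 2, 3, 4, 5, 8, 9, 10, 11, 13, 14, 15, 16}
A' = {2, 4, 8, 9, 13, 15}, B' = {1, 3, 4, 5, 9, 10, 11, 14, 15, 16}
Claimed RHS: A' ∪ B' = {1, 2, 3, 4, 5, 8, 9, 10, 11, 13, 14, 15, 16}
Identity is VALID: LHS = RHS = {1, 2, 3, 4, 5, 8, 9, 10, 11, 13, 14, 15, 16} ✓

Identity is valid. (A ∩ B)' = A' ∪ B' = {1, 2, 3, 4, 5, 8, 9, 10, 11, 13, 14, 15, 16}


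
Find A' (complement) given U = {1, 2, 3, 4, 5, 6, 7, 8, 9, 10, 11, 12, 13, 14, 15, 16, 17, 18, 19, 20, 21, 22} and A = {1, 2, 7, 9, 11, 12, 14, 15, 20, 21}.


Aᶜ = U \ A = elements in U but not in A
U = {1, 2, 3, 4, 5, 6, 7, 8, 9, 10, 11, 12, 13, 14, 15, 16, 17, 18, 19, 20, 21, 22}
A = {1, 2, 7, 9, 11, 12, 14, 15, 20, 21}
Aᶜ = {3, 4, 5, 6, 8, 10, 13, 16, 17, 18, 19, 22}

Aᶜ = {3, 4, 5, 6, 8, 10, 13, 16, 17, 18, 19, 22}


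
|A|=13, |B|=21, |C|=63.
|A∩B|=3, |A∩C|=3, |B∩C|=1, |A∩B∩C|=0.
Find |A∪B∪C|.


|A∪B∪C| = |A|+|B|+|C| - |A∩B|-|A∩C|-|B∩C| + |A∩B∩C|
= 13+21+63 - 3-3-1 + 0
= 97 - 7 + 0
= 90

|A ∪ B ∪ C| = 90


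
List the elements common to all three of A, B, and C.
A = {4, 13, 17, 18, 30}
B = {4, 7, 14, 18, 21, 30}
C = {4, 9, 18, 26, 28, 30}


A ∩ B = {4, 18, 30}
(A ∩ B) ∩ C = {4, 18, 30}

A ∩ B ∩ C = {4, 18, 30}


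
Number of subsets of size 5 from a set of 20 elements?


C(n,k) = n! / (k!(n-k)!)
C(20,5) = 20! / (5!15!)
= 15504

C(20,5) = 15504


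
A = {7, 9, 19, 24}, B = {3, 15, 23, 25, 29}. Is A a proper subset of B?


A ⊂ B requires: A ⊆ B AND A ≠ B.
A ⊆ B? No
A ⊄ B, so A is not a proper subset.

No, A is not a proper subset of B


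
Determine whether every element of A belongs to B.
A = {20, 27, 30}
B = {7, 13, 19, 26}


A ⊆ B means every element of A is in B.
Elements in A not in B: {20, 27, 30}
So A ⊄ B.

No, A ⊄ B


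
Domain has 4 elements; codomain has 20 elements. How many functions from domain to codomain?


Each of |A| = 4 inputs maps to any of |B| = 20 outputs.
# functions = |B|^|A| = 20^4
= 160000

Number of functions = 160000


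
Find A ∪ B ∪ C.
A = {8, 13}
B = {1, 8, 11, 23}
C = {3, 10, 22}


A ∪ B = {1, 8, 11, 13, 23}
(A ∪ B) ∪ C = {1, 3, 8, 10, 11, 13, 22, 23}

A ∪ B ∪ C = {1, 3, 8, 10, 11, 13, 22, 23}


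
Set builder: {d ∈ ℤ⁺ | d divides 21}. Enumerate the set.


Checking each candidate:
Condition: positive divisors of 21
Result = {1, 3, 7, 21}

{1, 3, 7, 21}


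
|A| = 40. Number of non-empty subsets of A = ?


Total subsets = 2^n = 2^40 = 1099511627776
Non-empty subsets exclude the empty set: 2^n - 1
= 1099511627776 - 1
= 1099511627775

Number of non-empty subsets = 1099511627775


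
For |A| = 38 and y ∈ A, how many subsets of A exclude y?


Subsets of A avoiding y are subsets of A \ {y}, which has 37 elements.
Count = 2^(n-1) = 2^37
= 137438953472

Number of subsets avoiding y = 137438953472


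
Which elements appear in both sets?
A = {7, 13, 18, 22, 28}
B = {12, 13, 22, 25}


A ∩ B = elements in both A and B
A = {7, 13, 18, 22, 28}
B = {12, 13, 22, 25}
A ∩ B = {13, 22}

A ∩ B = {13, 22}


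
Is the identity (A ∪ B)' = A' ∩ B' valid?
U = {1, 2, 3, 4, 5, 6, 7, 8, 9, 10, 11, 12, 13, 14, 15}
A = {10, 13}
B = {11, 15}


LHS: A ∪ B = {10, 11, 13, 15}
(A ∪ B)' = U \ (A ∪ B) = {1, 2, 3, 4, 5, 6, 7, 8, 9, 12, 14}
A' = {1, 2, 3, 4, 5, 6, 7, 8, 9, 11, 12, 14, 15}, B' = {1, 2, 3, 4, 5, 6, 7, 8, 9, 10, 12, 13, 14}
Claimed RHS: A' ∩ B' = {1, 2, 3, 4, 5, 6, 7, 8, 9, 12, 14}
Identity is VALID: LHS = RHS = {1, 2, 3, 4, 5, 6, 7, 8, 9, 12, 14} ✓

Identity is valid. (A ∪ B)' = A' ∩ B' = {1, 2, 3, 4, 5, 6, 7, 8, 9, 12, 14}


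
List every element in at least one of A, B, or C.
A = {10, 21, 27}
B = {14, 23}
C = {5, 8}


A ∪ B = {10, 14, 21, 23, 27}
(A ∪ B) ∪ C = {5, 8, 10, 14, 21, 23, 27}

A ∪ B ∪ C = {5, 8, 10, 14, 21, 23, 27}


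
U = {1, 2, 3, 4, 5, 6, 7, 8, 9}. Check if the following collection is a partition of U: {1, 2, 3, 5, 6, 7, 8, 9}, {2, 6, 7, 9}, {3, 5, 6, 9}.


A partition requires: (1) non-empty parts, (2) pairwise disjoint, (3) union = U
Parts: {1, 2, 3, 5, 6, 7, 8, 9}, {2, 6, 7, 9}, {3, 5, 6, 9}
Union of parts: {1, 2, 3, 5, 6, 7, 8, 9}
U = {1, 2, 3, 4, 5, 6, 7, 8, 9}
All non-empty? True
Pairwise disjoint? False
Covers U? False

No, not a valid partition


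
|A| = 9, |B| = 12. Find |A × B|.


|A × B| = |A| × |B|
= 9 × 12
= 108

|A × B| = 108


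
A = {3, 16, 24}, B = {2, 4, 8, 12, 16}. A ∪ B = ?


A ∪ B = all elements in A or B (or both)
A = {3, 16, 24}
B = {2, 4, 8, 12, 16}
A ∪ B = {2, 3, 4, 8, 12, 16, 24}

A ∪ B = {2, 3, 4, 8, 12, 16, 24}


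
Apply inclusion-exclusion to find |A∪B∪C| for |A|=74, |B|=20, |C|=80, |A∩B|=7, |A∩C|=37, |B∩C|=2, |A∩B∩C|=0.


|A∪B∪C| = |A|+|B|+|C| - |A∩B|-|A∩C|-|B∩C| + |A∩B∩C|
= 74+20+80 - 7-37-2 + 0
= 174 - 46 + 0
= 128

|A ∪ B ∪ C| = 128


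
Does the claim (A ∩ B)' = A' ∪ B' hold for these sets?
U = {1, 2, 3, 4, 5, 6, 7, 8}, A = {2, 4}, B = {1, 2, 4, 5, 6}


LHS: A ∩ B = {2, 4}
(A ∩ B)' = U \ (A ∩ B) = {1, 3, 5, 6, 7, 8}
A' = {1, 3, 5, 6, 7, 8}, B' = {3, 7, 8}
Claimed RHS: A' ∪ B' = {1, 3, 5, 6, 7, 8}
Identity is VALID: LHS = RHS = {1, 3, 5, 6, 7, 8} ✓

Identity is valid. (A ∩ B)' = A' ∪ B' = {1, 3, 5, 6, 7, 8}


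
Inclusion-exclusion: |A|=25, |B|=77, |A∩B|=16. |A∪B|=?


|A ∪ B| = |A| + |B| - |A ∩ B|
= 25 + 77 - 16
= 86

|A ∪ B| = 86


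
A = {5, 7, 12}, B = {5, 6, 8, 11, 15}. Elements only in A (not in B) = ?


A = {5, 7, 12}
B = {5, 6, 8, 11, 15}
Region: only in A (not in B)
Elements: {7, 12}

Elements only in A (not in B): {7, 12}


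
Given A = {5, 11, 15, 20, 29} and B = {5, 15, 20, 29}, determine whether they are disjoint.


Disjoint means A ∩ B = ∅.
A ∩ B = {5, 15, 20, 29}
A ∩ B ≠ ∅, so A and B are NOT disjoint.

No, A and B are not disjoint (A ∩ B = {5, 15, 20, 29})
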